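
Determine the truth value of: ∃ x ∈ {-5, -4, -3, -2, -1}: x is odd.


Evaluate the predicate on each element: -5:T, -4:F, -3:T, -2:F, -1:T.
Witness x = -5 satisfies the predicate.

T


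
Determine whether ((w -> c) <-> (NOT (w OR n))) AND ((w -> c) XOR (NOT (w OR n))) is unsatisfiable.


Truth table over {c, n, w}:
c | n | w | φ
-------------
F | F | F | F
T | F | F | F
F | T | F | F
T | T | F | F
F | F | T | F
T | F | T | F
F | T | T | F
T | T | T | F
Every row is false.

Yes, it is a contradiction.


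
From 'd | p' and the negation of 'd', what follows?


Disjunctive syllogism: from (P ∨ Q) and ¬P, infer Q.
One disjunct, 'd', is ruled out; the other must hold.

p


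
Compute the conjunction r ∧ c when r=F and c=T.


Conjunction is true only when both operands are true.
Substitute: r=F, c=T.
F ∧ T evaluates to F.

F


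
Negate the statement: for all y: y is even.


¬(for all x: φ) = there exists x: ¬φ, and ¬(there exists x: φ) = for all x: ¬φ.
Apply to the universal statement.

there exists y: NOT(y is even)


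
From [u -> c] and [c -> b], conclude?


Hypothetical syllogism: from (P → Q) and (Q → R), infer (P → R).
Chain the two implications through the shared middle term 'c'.

u -> b


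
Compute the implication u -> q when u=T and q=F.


Implication is false only when antecedent is true and consequent is false.
Substitute: u=T, q=F.
T -> F evaluates to F.

F


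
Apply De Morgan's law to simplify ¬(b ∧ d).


De Morgan: the negation of a conjunction is the disjunction of the negations.
Distribute ¬ across ∧, flipping it to ∨, and negate each literal.

(¬b) ∨ (¬d)


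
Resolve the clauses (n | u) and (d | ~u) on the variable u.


The clauses contain complementary literals u and ~u.
Resolution eliminates this pair and disjoins the remaining literals (merging duplicates).

(n | d)


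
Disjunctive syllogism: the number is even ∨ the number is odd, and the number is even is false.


Disjunctive syllogism: from (P ∨ Q) and ¬P, infer Q.
One disjunct, 'the number is even', is ruled out; the other must hold.

the number is odd


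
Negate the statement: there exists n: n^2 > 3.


¬(for all x: φ) = there exists x: ¬φ, and ¬(there exists x: φ) = for all x: ¬φ.
Apply to the existential statement.

for all n: NOT(n^2 > 3)


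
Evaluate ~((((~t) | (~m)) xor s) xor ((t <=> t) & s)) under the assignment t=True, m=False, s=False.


Substitute t=True, m=False, s=False:
~t = False
~m = True
(~t) | (~m) = False | True = True
((~t) | (~m)) xor s = True xor False = True
t <=> t = True <=> True = True
(t <=> t) & s = True & False = False
(((~t) | (~m)) xor s) xor ((t <=> t) & s) = True xor False = True
~((((~t) | (~m)) xor s) xor ((t <=> t) & s)) = False

False


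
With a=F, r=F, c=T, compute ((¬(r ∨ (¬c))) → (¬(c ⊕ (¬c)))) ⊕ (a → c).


Substitute a=F, r=F, c=T:
¬c = F
r ∨ (¬c) = F ∨ F = F
¬(r ∨ (¬c)) = T
¬c = F
c ⊕ (¬c) = T ⊕ F = T
¬(c ⊕ (¬c)) = F
(¬(r ∨ (¬c))) → (¬(c ⊕ (¬c))) = T → F = F
a → c = F → T = T
((¬(r ∨ (¬c))) → (¬(c ⊕ (¬c)))) ⊕ (a → c) = F ⊕ T = T

T


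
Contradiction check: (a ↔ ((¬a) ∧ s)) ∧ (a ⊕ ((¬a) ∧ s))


Truth table over {a, s}:
a | s | φ
---------
F | F | F
T | F | F
F | T | F
T | T | F
Every row is false.

Yes, it is a contradiction.


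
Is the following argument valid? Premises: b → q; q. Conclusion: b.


This is affirming the consequent (fallacy). There exist truth assignments where the premises are all true but the conclusion is false.

Invalid.


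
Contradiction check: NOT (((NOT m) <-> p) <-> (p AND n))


Truth table over {m, n, p}:
m | n | p | φ
-------------
F | F | F | F
T | F | F | T
F | T | F | F
T | T | F | T
F | F | T | T
T | F | T | F
F | T | T | F
T | T | T | T
Satisfying assignment at row 2: m=T, n=F, p=F gives T.

No, it is not a contradiction.


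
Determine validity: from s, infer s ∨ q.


This matches the form of disjunction introduction: the conclusion follows in every model of the premises.

Valid.


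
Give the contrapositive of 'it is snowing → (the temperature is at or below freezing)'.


The contrapositive of (P → Q) is (¬Q → ¬P); it is logically equivalent to the original.
Here P = 'it is snowing' and Q = '(the temperature is at or below freezing)'.

If not ((the temperature is at or below freezing)), then not (it is snowing).


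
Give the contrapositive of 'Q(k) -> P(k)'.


The contrapositive of (P → Q) is (¬Q → ¬P); it is logically equivalent to the original.
Here P = 'Q(k)' and Q = 'P(k)'.

If not (P(k)), then not (Q(k)).


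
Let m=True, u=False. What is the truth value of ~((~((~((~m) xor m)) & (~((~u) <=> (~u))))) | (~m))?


Substitute m=True, u=False:
… (earlier sub-steps elided)
~((~m) xor m) = False
~u = True
~u = True
(~u) <=> (~u) = True <=> True = True
~((~u) <=> (~u)) = False
(~((~m) xor m)) & (~((~u) <=> (~u))) = False & False = False
~((~((~m) xor m)) & (~((~u) <=> (~u)))) = True
~m = False
(~((~((~m) xor m)) & (~((~u) <=> (~u))))) | (~m) = True | False = True
~((~((~((~m) xor m)) & (~((~u) <=> (~u))))) | (~m)) = False

False


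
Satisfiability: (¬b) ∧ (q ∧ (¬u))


Search for a satisfying assignment over {b, q, u}.
Try b=F, q=T, u=F: the formula evaluates to T.
A satisfying assignment exists.

Satisfiable.


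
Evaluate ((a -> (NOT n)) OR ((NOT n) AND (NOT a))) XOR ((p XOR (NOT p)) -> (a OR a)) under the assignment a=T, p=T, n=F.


Substitute a=T, p=T, n=F:
… (earlier sub-steps elided)
a -> (NOT n) = T -> T = T
NOT n = T
NOT a = F
(NOT n) AND (NOT a) = T AND F = F
(a -> (NOT n)) OR ((NOT n) AND (NOT a)) = T OR F = T
NOT p = F
p XOR (NOT p) = T XOR F = T
a OR a = T OR T = T
(p XOR (NOT p)) -> (a OR a) = T -> T = T
((a -> (NOT n)) OR ((NOT n) AND (NOT a))) XOR ((p XOR (NOT p)) -> (a OR a)) = T XOR T = F

F


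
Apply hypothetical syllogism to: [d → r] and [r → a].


Hypothetical syllogism: from (P → Q) and (Q → R), infer (P → R).
Chain the two implications through the shared middle term 'r'.

d → a


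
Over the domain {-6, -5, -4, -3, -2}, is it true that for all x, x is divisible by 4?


Evaluate the predicate on each element: -6:F, -5:F, -4:T, -3:F, -2:F.
Counterexample x = -6 fails the predicate.

F


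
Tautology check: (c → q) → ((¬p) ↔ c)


Build the truth table over {c, p, q}:
c | p | q | φ
-------------
F | F | F | F
T | F | F | T
F | T | F | T
T | T | F | T
F | F | T | F
T | F | T | T
F | T | T | T
T | T | T | F
Counterexample at row 1: with c=F, p=F, q=F, the formula is F.

No, it is not a tautology.


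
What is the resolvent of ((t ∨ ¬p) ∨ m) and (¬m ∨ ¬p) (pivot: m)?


The clauses contain complementary literals m and ¬m.
Resolution eliminates this pair and disjoins the remaining literals (merging duplicates).

(¬p ∨ t)


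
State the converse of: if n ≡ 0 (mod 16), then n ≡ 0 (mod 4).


The converse of (P → Q) is (Q → P). It is not in general equivalent to the original.
Here P = 'n ≡ 0 (mod 16)' and Q = 'n ≡ 0 (mod 4)'.

If n ≡ 0 (mod 4), then n ≡ 0 (mod 16).


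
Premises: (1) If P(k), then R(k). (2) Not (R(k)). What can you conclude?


Modus tollens: from (P → Q) and ¬Q, infer ¬P.
Q = 'R(k)' is denied; since P → Q, P must also fail.

Not (P(k)).


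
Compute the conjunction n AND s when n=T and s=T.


Conjunction is true only when both operands are true.
Substitute: n=T, s=T.
T AND T evaluates to T.

T


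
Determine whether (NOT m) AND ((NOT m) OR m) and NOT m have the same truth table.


Compare truth tables:
m | φ | ψ
---------
F | T | T
T | F | F
The columns φ and ψ agree on every row.

Yes, they are logically equivalent.


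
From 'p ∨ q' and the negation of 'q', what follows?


Disjunctive syllogism: from (P ∨ Q) and ¬P, infer Q.
One disjunct, 'q', is ruled out; the other must hold.

p


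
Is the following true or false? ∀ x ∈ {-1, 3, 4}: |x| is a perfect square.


Evaluate the predicate on each element: -1:T, 3:F, 4:T.
Counterexample x = 3 fails the predicate.

F


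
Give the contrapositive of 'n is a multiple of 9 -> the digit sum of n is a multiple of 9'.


The contrapositive of (P → Q) is (¬Q → ¬P); it is logically equivalent to the original.
Here P = 'n is a multiple of 9' and Q = 'the digit sum of n is a multiple of 9'.

If not (the digit sum of n is a multiple of 9), then not (n is a multiple of 9).


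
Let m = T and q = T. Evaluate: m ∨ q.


Disjunction is false only when both operands are false.
Substitute: m=T, q=T.
T ∨ T evaluates to T.

T


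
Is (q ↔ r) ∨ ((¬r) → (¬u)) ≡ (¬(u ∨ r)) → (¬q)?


Compare truth tables:
q | r | u | φ | ψ
-----------------
F | F | F | T | T
T | F | F | T | F
F | T | F | T | T
T | T | F | T | T
F | F | T | T | T
T | F | T | F | T
F | T | T | T | T
T | T | T | T | T
They differ at row 2 (q=T, r=F, u=F): φ=T but ψ=F.

No, they are not logically equivalent.


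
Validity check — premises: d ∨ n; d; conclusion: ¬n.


This is affirming a disjunct (fallacy). There exist truth assignments where the premises are all true but the conclusion is false.

Invalid.


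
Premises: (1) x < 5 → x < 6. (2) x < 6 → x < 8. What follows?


Hypothetical syllogism: from (P → Q) and (Q → R), infer (P → R).
Chain the two implications through the shared middle term 'x < 6'.

x < 5 → x < 8


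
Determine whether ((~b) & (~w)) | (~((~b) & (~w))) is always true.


Build the truth table over {b, w}:
b | w | φ
---------
False | False | True
True | False | True
False | True | True
True | True | True
Every row evaluates to true.

Yes, it is a tautology.


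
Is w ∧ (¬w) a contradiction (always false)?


Truth table over {w}:
w | φ
-----
F | F
T | F
Every row is false.

Yes, it is a contradiction.


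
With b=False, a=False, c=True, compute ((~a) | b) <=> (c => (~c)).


Substitute b=False, a=False, c=True:
~a = True
(~a) | b = True | False = True
~c = False
c => (~c) = True => False = False
((~a) | b) <=> (c => (~c)) = True <=> False = False

False


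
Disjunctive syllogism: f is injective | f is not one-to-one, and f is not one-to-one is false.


Disjunctive syllogism: from (P ∨ Q) and ¬P, infer Q.
One disjunct, 'f is not one-to-one', is ruled out; the other must hold.

f is injective


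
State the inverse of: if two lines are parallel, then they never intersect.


The inverse of (P → Q) is (¬P → ¬Q). It is equivalent to the converse, not to the original.
Here P = 'two lines are parallel' and Q = 'they never intersect'.

If not (two lines are parallel), then not (they never intersect).


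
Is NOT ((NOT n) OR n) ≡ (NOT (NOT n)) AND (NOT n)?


Compare truth tables:
n | φ | ψ
---------
F | F | F
T | F | F
The columns φ and ψ agree on every row.

Yes, they are logically equivalent.


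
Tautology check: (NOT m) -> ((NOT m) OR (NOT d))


Build the truth table over {d, m}:
d | m | φ
---------
F | F | T
T | F | T
F | T | T
T | T | T
Every row evaluates to true.

Yes, it is a tautology.


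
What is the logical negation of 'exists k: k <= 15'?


¬(forall x: φ) = exists x: ¬φ, and ¬(exists x: φ) = forall x: ¬φ.
Apply to the existential statement.

forall k: ~(k <= 15)


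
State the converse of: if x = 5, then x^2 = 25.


The converse of (P → Q) is (Q → P). It is not in general equivalent to the original.
Here P = 'x = 5' and Q = 'x^2 = 25'.

If x^2 = 25, then x = 5.


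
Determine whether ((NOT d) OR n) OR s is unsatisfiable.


Truth table over {d, n, s}:
d | n | s | φ
-------------
F | F | F | T
T | F | F | F
F | T | F | T
T | T | F | T
F | F | T | T
T | F | T | T
F | T | T | T
T | T | T | T
Satisfying assignment at row 1: d=F, n=F, s=F gives T.

No, it is not a contradiction.


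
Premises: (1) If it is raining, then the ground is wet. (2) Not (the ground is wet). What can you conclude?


Modus tollens: from (P → Q) and ¬Q, infer ¬P.
Q = 'the ground is wet' is denied; since P → Q, P must also fail.

Not (it is raining).


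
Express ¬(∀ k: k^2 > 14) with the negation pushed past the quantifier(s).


¬(∀ x: φ) = ∃ x: ¬φ, and ¬(∃ x: φ) = ∀ x: ¬φ.
Apply to the universal statement.

∃ k: ¬(k^2 > 14)


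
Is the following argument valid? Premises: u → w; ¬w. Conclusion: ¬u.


This matches the form of modus tollens: the conclusion follows in every model of the premises.

Valid.


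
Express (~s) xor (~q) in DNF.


Step 1: (¬s) ⊕ (¬q) is true exactly when they disagree: ((¬s) ∧ ¬(¬q)) ∨ (¬(¬s) ∧ (¬q)).
Step 2: Eliminate any double negations (¬¬X = X).

((~s) & q) | (s & (~q))


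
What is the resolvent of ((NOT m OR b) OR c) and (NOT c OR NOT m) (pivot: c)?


The clauses contain complementary literals c and NOTc.
Resolution eliminates this pair and disjoins the remaining literals (merging duplicates).

(NOT m OR b)


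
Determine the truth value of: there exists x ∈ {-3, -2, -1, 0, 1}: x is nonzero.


Evaluate the predicate on each element: -3:T, -2:T, -1:T, 0:F, 1:T.
Witness x = -3 satisfies the predicate.

T


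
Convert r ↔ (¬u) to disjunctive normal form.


Step 1: r ↔ (¬u) is true exactly when both agree: (r ∧ (¬u)) ∨ (¬r ∧ ¬(¬u)).
Step 2: Eliminate any double negations (¬¬X = X).

(r ∧ (¬u)) ∨ ((¬r) ∧ u)


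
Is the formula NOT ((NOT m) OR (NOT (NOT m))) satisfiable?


Check all 2 assignments over {m}:
m | φ
-----
F | F
T | F
No assignment makes the formula true.

Unsatisfiable.


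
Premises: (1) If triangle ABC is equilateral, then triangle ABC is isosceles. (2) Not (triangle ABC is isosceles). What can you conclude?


Modus tollens: from (P → Q) and ¬Q, infer ¬P.
Q = 'triangle ABC is isosceles' is denied; since P → Q, P must also fail.

Not (triangle ABC is equilateral).


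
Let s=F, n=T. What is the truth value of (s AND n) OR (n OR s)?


Substitute s=F, n=T:
s AND n = F AND T = F
n OR s = T OR F = T
(s AND n) OR (n OR s) = F OR T = T

T


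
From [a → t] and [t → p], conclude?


Hypothetical syllogism: from (P → Q) and (Q → R), infer (P → R).
Chain the two implications through the shared middle term 't'.

a → p


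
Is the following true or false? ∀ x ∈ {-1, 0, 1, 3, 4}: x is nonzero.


Evaluate the predicate on each element: -1:T, 0:F, 1:T, 3:T, 4:T.
Counterexample x = 0 fails the predicate.

F


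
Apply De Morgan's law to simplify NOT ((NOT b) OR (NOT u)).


De Morgan: the negation of a disjunction is the conjunction of the negations.
Distribute NOT across OR, flipping it to AND, and negate each literal.

b AND u


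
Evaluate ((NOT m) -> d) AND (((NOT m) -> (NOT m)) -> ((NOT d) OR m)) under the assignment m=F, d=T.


Substitute m=F, d=T:
NOT m = T
(NOT m) -> d = T -> T = T
NOT m = T
NOT m = T
(NOT m) -> (NOT m) = T -> T = T
NOT d = F
(NOT d) OR m = F OR F = F
((NOT m) -> (NOT m)) -> ((NOT d) OR m) = T -> F = F
((NOT m) -> d) AND (((NOT m) -> (NOT m)) -> ((NOT d) OR m)) = T AND F = F

F


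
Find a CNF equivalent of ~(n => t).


Step 1: Rewrite n → t as ¬n ∨ t.
Step 2: Negate: ¬(¬n ∨ t) = n ∧ ¬t (De Morgan + double negation).

n & (~t)


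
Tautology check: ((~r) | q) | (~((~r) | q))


Build the truth table over {q, r}:
q | r | φ
---------
False | False | True
True | False | True
False | True | True
True | True | True
Every row evaluates to true.

Yes, it is a tautology.


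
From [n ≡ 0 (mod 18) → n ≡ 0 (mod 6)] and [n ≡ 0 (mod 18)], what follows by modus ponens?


Modus ponens: from (P → Q) and P, infer Q.
P = 'n ≡ 0 (mod 18)' is asserted, and P → Q holds, so Q follows.

n ≡ 0 (mod 6).


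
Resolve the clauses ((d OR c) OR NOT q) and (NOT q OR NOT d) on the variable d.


The clauses contain complementary literals d and NOTd.
Resolution eliminates this pair and disjoins the remaining literals (merging duplicates).

(c OR NOT q)


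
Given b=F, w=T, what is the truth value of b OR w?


Disjunction is false only when both operands are false.
Substitute: b=F, w=T.
F OR T evaluates to T.

T


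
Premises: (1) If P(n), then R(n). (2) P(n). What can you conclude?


Modus ponens: from (P → Q) and P, infer Q.
P = 'P(n)' is asserted, and P → Q holds, so Q follows.

R(n).


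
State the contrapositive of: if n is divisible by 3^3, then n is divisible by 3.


The contrapositive of (P → Q) is (¬Q → ¬P); it is logically equivalent to the original.
Here P = 'n is divisible by 3^3' and Q = 'n is divisible by 3'.

If not (n is divisible by 3), then not (n is divisible by 3^3).


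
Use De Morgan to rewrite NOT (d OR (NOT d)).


De Morgan: the negation of a disjunction is the conjunction of the negations.
Distribute NOT across OR, flipping it to AND, and negate each literal.

(NOT d) AND d


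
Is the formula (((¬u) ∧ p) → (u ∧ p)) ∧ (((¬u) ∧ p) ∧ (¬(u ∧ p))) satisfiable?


Check all 4 assignments over {p, u}:
p | u | φ
---------
F | F | F
T | F | F
F | T | F
T | T | F
No assignment makes the formula true.

Unsatisfiable.


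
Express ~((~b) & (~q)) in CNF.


Step 1: Apply De Morgan: ¬((¬b) ∧ (¬q)) = ¬(¬b) ∨ ¬(¬q).
Step 2: Eliminate any double negations (¬¬X = X).

b | q


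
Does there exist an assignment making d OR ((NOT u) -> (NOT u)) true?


Search for a satisfying assignment over {d, u}.
Try d=F, u=F: the formula evaluates to T.
A satisfying assignment exists.

Satisfiable.


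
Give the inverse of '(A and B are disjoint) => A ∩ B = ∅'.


The inverse of (P → Q) is (¬P → ¬Q). It is equivalent to the converse, not to the original.
Here P = '(A and B are disjoint)' and Q = 'A ∩ B = ∅'.

If not ((A and B are disjoint)), then not (A ∩ B = ∅).


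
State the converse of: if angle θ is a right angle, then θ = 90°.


The converse of (P → Q) is (Q → P). It is not in general equivalent to the original.
Here P = 'angle θ is a right angle' and Q = 'θ = 90°'.

If θ = 90°, then angle θ is a right angle.


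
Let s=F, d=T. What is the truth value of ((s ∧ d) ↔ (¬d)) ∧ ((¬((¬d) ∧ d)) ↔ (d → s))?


Substitute s=F, d=T:
s ∧ d = F ∧ T = F
¬d = F
(s ∧ d) ↔ (¬d) = F ↔ F = T
¬d = F
(¬d) ∧ d = F ∧ T = F
¬((¬d) ∧ d) = T
d → s = T → F = F
(¬((¬d) ∧ d)) ↔ (d → s) = T ↔ F = F
((s ∧ d) ↔ (¬d)) ∧ ((¬((¬d) ∧ d)) ↔ (d → s)) = T ∧ F = F

F


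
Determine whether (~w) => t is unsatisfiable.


Truth table over {t, w}:
t | w | φ
---------
False | False | False
True | False | True
False | True | True
True | True | True
Satisfying assignment at row 2: t=True, w=False gives True.

No, it is not a contradiction.


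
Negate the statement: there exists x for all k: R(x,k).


Negation flips each quantifier (∀↔∃) and negates the inner predicate.
¬(there exists x for all k: φ) = for all x there exists k: ¬φ.

for all x there exists k: NOT(R(x,k))


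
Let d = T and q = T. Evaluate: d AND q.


Conjunction is true only when both operands are true.
Substitute: d=T, q=T.
T AND T evaluates to T.

T


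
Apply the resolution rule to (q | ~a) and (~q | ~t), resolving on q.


The clauses contain complementary literals q and ~q.
Resolution eliminates this pair and disjoins the remaining literals (merging duplicates).

(~a | ~t)


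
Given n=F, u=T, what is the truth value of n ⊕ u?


Exclusive or is true when exactly one operand is true.
Substitute: n=F, u=T.
F ⊕ T evaluates to T.

T


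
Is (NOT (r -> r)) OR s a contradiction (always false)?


Truth table over {r, s}:
r | s | φ
---------
F | F | F
T | F | F
F | T | T
T | T | T
Satisfying assignment at row 3: r=F, s=T gives T.

No, it is not a contradiction.


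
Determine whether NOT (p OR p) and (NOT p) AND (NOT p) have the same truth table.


Compare truth tables:
p | φ | ψ
---------
F | T | T
T | F | F
The columns φ and ψ agree on every row.

Yes, they are logically equivalent.


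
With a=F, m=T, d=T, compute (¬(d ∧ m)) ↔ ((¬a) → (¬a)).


Substitute a=F, m=T, d=T:
d ∧ m = T ∧ T = T
¬(d ∧ m) = F
¬a = T
¬a = T
(¬a) → (¬a) = T → T = T
(¬(d ∧ m)) ↔ ((¬a) → (¬a)) = F ↔ T = F

F


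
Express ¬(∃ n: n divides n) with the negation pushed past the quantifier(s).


¬(∀ x: φ) = ∃ x: ¬φ, and ¬(∃ x: φ) = ∀ x: ¬φ.
Apply to the existential statement.

∀ n: ¬(n divides n)


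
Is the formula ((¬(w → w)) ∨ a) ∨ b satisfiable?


Search for a satisfying assignment over {a, b, w}.
Try a=T, b=F, w=F: the formula evaluates to T.
A satisfying assignment exists.

Satisfiable.


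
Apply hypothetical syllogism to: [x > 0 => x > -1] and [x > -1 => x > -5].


Hypothetical syllogism: from (P → Q) and (Q → R), infer (P → R).
Chain the two implications through the shared middle term 'x > -1'.

x > 0 => x > -5


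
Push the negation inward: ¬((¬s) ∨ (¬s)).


De Morgan: the negation of a disjunction is the conjunction of the negations.
Distribute ¬ across ∨, flipping it to ∧, and negate each literal.

s ∧ s


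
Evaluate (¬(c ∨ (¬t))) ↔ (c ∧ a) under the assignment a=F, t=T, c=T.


Substitute a=F, t=T, c=T:
¬t = F
c ∨ (¬t) = T ∨ F = T
¬(c ∨ (¬t)) = F
c ∧ a = T ∧ F = F
(¬(c ∨ (¬t))) ↔ (c ∧ a) = F ↔ F = T

T


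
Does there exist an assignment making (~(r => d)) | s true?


Search for a satisfying assignment over {d, r, s}.
Try d=False, r=True, s=False: the formula evaluates to True.
A satisfying assignment exists.

Satisfiable.


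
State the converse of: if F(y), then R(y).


The converse of (P → Q) is (Q → P). It is not in general equivalent to the original.
Here P = 'F(y)' and Q = 'R(y)'.

If R(y), then F(y).


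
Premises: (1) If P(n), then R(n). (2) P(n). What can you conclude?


Modus ponens: from (P → Q) and P, infer Q.
P = 'P(n)' is asserted, and P → Q holds, so Q follows.

R(n).


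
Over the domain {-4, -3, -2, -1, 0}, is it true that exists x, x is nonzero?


Evaluate the predicate on each element: -4:True, -3:True, -2:True, -1:True, 0:False.
Witness x = -4 satisfies the predicate.

True


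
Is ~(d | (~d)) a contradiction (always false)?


Truth table over {d}:
d | φ
-----
False | False
True | False
Every row is false.

Yes, it is a contradiction.


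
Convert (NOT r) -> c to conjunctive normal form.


Step 1: Rewrite (¬r) → c as ¬(¬r) ∨ c.
Step 2: Eliminate any double negations (¬¬X = X).

r OR c


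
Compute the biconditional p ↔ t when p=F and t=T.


Biconditional is true when both operands have the same truth value.
Substitute: p=F, t=T.
F ↔ T evaluates to F.

F


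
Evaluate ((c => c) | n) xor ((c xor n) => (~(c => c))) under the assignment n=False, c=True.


Substitute n=False, c=True:
c => c = True => True = True
(c => c) | n = True | False = True
c xor n = True xor False = True
c => c = True => True = True
~(c => c) = False
(c xor n) => (~(c => c)) = True => False = False
((c => c) | n) xor ((c xor n) => (~(c => c))) = True xor False = True

True


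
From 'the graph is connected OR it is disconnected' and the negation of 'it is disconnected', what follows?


Disjunctive syllogism: from (P ∨ Q) and ¬P, infer Q.
One disjunct, 'it is disconnected', is ruled out; the other must hold.

the graph is connected


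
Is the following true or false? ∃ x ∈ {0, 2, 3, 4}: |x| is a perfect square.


Evaluate the predicate on each element: 0:T, 2:F, 3:F, 4:T.
Witness x = 0 satisfies the predicate.

T


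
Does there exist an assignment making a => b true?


Search for a satisfying assignment over {a, b}.
Try a=False, b=False: the formula evaluates to True.
A satisfying assignment exists.

Satisfiable.


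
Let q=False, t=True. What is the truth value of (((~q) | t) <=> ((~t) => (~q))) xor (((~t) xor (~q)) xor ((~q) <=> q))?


Substitute q=False, t=True:
… (earlier sub-steps elided)
~q = True
(~t) => (~q) = False => True = True
((~q) | t) <=> ((~t) => (~q)) = True <=> True = True
~t = False
~q = True
(~t) xor (~q) = False xor True = True
~q = True
(~q) <=> q = True <=> False = False
((~t) xor (~q)) xor ((~q) <=> q) = True xor False = True
(((~q) | t) <=> ((~t) => (~q))) xor (((~t) xor (~q)) xor ((~q) <=> q)) = True xor True = False

False


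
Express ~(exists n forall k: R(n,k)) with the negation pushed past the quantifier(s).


Negation flips each quantifier (∀↔∃) and negates the inner predicate.
¬(exists n forall k: φ) = forall n exists k: ¬φ.

forall n exists k: ~(R(n,k))


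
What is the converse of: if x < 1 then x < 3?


The converse of (P → Q) is (Q → P). It is not in general equivalent to the original.
Here P = 'x < 1' and Q = 'x < 3'.

If x < 3, then x < 1.


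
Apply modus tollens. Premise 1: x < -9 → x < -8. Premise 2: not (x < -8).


Modus tollens: from (P → Q) and ¬Q, infer ¬P.
Q = 'x < -8' is denied; since P → Q, P must also fail.

Not (x < -9).


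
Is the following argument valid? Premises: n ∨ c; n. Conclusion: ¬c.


This is affirming a disjunct (fallacy). There exist truth assignments where the premises are all true but the conclusion is false.

Invalid.


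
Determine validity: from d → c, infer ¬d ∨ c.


This matches the form of material implication: the conclusion follows in every model of the premises.

Valid.


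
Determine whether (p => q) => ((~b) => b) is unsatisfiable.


Truth table over {b, p, q}:
b | p | q | φ
-------------
False | False | False | False
True | False | False | True
False | True | False | True
True | True | False | True
False | False | True | False
True | False | True | True
False | True | True | False
True | True | True | True
Satisfying assignment at row 2: b=True, p=False, q=False gives True.

No, it is not a contradiction.


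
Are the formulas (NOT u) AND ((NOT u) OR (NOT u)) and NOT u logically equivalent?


Compare truth tables:
u | φ | ψ
---------
F | T | T
T | F | F
The columns φ and ψ agree on every row.

Yes, they are logically equivalent.


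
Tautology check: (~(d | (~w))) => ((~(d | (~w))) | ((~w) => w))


Build the truth table over {d, w}:
d | w | φ
---------
False | False | True
True | False | True
False | True | True
True | True | True
Every row evaluates to true.

Yes, it is a tautology.


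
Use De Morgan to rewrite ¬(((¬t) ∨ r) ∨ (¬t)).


De Morgan: the negation of a disjunction is the conjunction of the negations.
Distribute ¬ across ∨, flipping it to ∧, and negate each literal.

(t ∧ (¬r)) ∧ t


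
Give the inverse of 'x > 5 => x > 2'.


The inverse of (P → Q) is (¬P → ¬Q). It is equivalent to the converse, not to the original.
Here P = 'x > 5' and Q = 'x > 2'.

If not (x > 5), then not (x > 2).


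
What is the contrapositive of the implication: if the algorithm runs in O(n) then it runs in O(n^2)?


The contrapositive of (P → Q) is (¬Q → ¬P); it is logically equivalent to the original.
Here P = 'the algorithm runs in O(n)' and Q = 'it runs in O(n^2)'.

If not (it runs in O(n^2)), then not (the algorithm runs in O(n)).


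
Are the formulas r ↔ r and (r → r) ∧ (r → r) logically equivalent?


Compare truth tables:
r | φ | ψ
---------
F | T | T
T | T | T
The columns φ and ψ agree on every row.

Yes, they are logically equivalent.


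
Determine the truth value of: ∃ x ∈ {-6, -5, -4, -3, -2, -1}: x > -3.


Evaluate the predicate on each element: -6:F, -5:F, -4:F, -3:F, -2:T, -1:T.
Witness x = -2 satisfies the predicate.

T


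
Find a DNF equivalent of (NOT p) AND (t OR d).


Step 1: Distribute ∧ over ∨: (¬p) ∧ (t ∨ d) = ((¬p) ∧ t) ∨ ((¬p) ∧ d).

((NOT p) AND t) OR ((NOT p) AND d)


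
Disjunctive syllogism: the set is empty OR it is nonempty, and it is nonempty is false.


Disjunctive syllogism: from (P ∨ Q) and ¬P, infer Q.
One disjunct, 'it is nonempty', is ruled out; the other must hold.

the set is empty


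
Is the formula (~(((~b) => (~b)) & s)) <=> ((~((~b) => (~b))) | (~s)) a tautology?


Build the truth table over {b, s}:
b | s | φ
---------
False | False | True
True | False | True
False | True | True
True | True | True
Every row evaluates to true.

Yes, it is a tautology.


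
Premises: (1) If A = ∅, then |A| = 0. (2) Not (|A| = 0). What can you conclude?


Modus tollens: from (P → Q) and ¬Q, infer ¬P.
Q = '|A| = 0' is denied; since P → Q, P must also fail.

Not (A = ∅).


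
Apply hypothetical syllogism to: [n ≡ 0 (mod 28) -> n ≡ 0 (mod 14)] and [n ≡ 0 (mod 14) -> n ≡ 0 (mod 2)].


Hypothetical syllogism: from (P → Q) and (Q → R), infer (P → R).
Chain the two implications through the shared middle term 'n ≡ 0 (mod 14)'.

n ≡ 0 (mod 28) -> n ≡ 0 (mod 2)


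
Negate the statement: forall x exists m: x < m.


Negation flips each quantifier (∀↔∃) and negates the inner predicate.
¬(forall x exists m: φ) = exists x forall m: ¬φ.

exists x forall m: ~(x < m)


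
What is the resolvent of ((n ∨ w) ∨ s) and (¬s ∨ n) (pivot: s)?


The clauses contain complementary literals s and ¬s.
Resolution eliminates this pair and disjoins the remaining literals (merging duplicates).

(n ∨ w)


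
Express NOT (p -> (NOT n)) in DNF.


Step 1: Rewrite implication then negate: ¬(¬p ∨ (¬n)) = p ∧ ¬(¬n).
Step 2: Eliminate any double negations (¬¬X = X).

p AND n


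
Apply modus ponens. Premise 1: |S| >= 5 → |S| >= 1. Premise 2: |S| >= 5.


Modus ponens: from (P → Q) and P, infer Q.
P = '|S| >= 5' is asserted, and P → Q holds, so Q follows.

|S| >= 1.


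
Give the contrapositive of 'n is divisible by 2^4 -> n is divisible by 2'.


The contrapositive of (P → Q) is (¬Q → ¬P); it is logically equivalent to the original.
Here P = 'n is divisible by 2^4' and Q = 'n is divisible by 2'.

If not (n is divisible by 2), then not (n is divisible by 2^4).


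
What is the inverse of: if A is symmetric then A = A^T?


The inverse of (P → Q) is (¬P → ¬Q). It is equivalent to the converse, not to the original.
Here P = 'A is symmetric' and Q = 'A = A^T'.

If not (A is symmetric), then not (A = A^T).


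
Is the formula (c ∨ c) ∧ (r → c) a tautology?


Build the truth table over {c, r}:
c | r | φ
---------
F | F | F
T | F | T
F | T | F
T | T | T
Counterexample at row 1: with c=F, r=F, the formula is F.

No, it is not a tautology.


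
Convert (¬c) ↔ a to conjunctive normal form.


Step 1: Rewrite (¬c) ↔ a as ((¬c) → a) ∧ (a → (¬c)).
Step 2: Rewrite each implication as a disjunction.
Step 3: Eliminate any double negations (¬¬X = X).

(c ∨ a) ∧ ((¬a) ∨ (¬c))


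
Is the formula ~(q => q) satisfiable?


Check all 2 assignments over {q}:
q | φ
-----
False | False
True | False
No assignment makes the formula true.

Unsatisfiable.


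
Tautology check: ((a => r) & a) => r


Build the truth table over {a, r}:
a | r | φ
---------
False | False | True
True | False | True
False | True | True
True | True | True
Every row evaluates to true.

Yes, it is a tautology.


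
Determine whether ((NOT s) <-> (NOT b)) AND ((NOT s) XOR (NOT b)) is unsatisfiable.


Truth table over {b, s}:
b | s | φ
---------
F | F | F
T | F | F
F | T | F
T | T | F
Every row is false.

Yes, it is a contradiction.


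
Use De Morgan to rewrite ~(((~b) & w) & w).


De Morgan: the negation of a conjunction is the disjunction of the negations.
Distribute ~ across &, flipping it to |, and negate each literal.

(b | (~w)) | (~w)


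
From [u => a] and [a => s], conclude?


Hypothetical syllogism: from (P → Q) and (Q → R), infer (P → R).
Chain the two implications through the shared middle term 'a'.

u => s


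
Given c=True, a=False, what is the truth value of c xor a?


Exclusive or is true when exactly one operand is true.
Substitute: c=True, a=False.
True xor False evaluates to True.

True


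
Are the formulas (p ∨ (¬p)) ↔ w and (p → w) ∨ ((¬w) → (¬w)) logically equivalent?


Compare truth tables:
p | w | φ | ψ
-------------
F | F | F | T
T | F | F | T
F | T | T | T
T | T | T | T
They differ at row 1 (p=F, w=F): φ=F but ψ=T.

No, they are not logically equivalent.


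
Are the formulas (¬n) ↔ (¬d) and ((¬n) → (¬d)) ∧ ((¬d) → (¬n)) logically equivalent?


Compare truth tables:
d | n | φ | ψ
-------------
F | F | T | T
T | F | F | F
F | T | F | F
T | T | T | T
The columns φ and ψ agree on every row.

Yes, they are logically equivalent.


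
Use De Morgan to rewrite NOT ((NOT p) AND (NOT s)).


De Morgan: the negation of a conjunction is the disjunction of the negations.
Distribute NOT across AND, flipping it to OR, and negate each literal.

p OR s


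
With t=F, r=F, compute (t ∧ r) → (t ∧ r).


Substitute t=F, r=F:
t ∧ r = F ∧ F = F
t ∧ r = F ∧ F = F
(t ∧ r) → (t ∧ r) = F → F = T

T


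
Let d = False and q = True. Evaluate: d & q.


Conjunction is true only when both operands are true.
Substitute: d=False, q=True.
False & True evaluates to False.

False


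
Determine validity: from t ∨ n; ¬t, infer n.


This matches the form of disjunctive syllogism: the conclusion follows in every model of the premises.

Valid.


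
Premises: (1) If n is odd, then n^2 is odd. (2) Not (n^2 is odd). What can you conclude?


Modus tollens: from (P → Q) and ¬Q, infer ¬P.
Q = 'n^2 is odd' is denied; since P → Q, P must also fail.

Not (n is odd).


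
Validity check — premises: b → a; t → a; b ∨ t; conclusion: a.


This matches the form of proof by cases: the conclusion follows in every model of the premises.

Valid.


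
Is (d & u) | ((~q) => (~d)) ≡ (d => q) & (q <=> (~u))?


Compare truth tables:
d | q | u | φ | ψ
-----------------
False | False | False | True | False
True | False | False | False | False
False | True | False | True | True
True | True | False | True | True
False | False | True | True | True
True | False | True | True | False
False | True | True | True | False
True | True | True | True | False
They differ at row 1 (d=False, q=False, u=False): φ=True but ψ=False.

No, they are not logically equivalent.


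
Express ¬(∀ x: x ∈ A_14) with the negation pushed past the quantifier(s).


¬(∀ x: φ) = ∃ x: ¬φ, and ¬(∃ x: φ) = ∀ x: ¬φ.
Apply to the universal statement.

∃ x: ¬(x ∈ A_14)


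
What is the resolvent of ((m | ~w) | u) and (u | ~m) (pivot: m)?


The clauses contain complementary literals m and ~m.
Resolution eliminates this pair and disjoins the remaining literals (merging duplicates).

(u | ~w)


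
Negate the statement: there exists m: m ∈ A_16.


¬(for all x: φ) = there exists x: ¬φ, and ¬(there exists x: φ) = for all x: ¬φ.
Apply to the existential statement.

for all m: NOT(m ∈ A_16)


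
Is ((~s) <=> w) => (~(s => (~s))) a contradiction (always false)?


Truth table over {s, w}:
s | w | φ
---------
False | False | True
True | False | True
False | True | False
True | True | True
Satisfying assignment at row 1: s=False, w=False gives True.

No, it is not a contradiction.


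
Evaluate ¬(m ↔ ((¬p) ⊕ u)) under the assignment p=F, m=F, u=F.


Substitute p=F, m=F, u=F:
¬p = T
(¬p) ⊕ u = T ⊕ F = T
m ↔ ((¬p) ⊕ u) = F ↔ T = F
¬(m ↔ ((¬p) ⊕ u)) = T

T


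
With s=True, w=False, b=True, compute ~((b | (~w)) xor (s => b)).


Substitute s=True, w=False, b=True:
~w = True
b | (~w) = True | True = True
s => b = True => True = True
(b | (~w)) xor (s => b) = True xor True = False
~((b | (~w)) xor (s => b)) = True

True


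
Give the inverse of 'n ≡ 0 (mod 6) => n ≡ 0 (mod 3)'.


The inverse of (P → Q) is (¬P → ¬Q). It is equivalent to the converse, not to the original.
Here P = 'n ≡ 0 (mod 6)' and Q = 'n ≡ 0 (mod 3)'.

If not (n ≡ 0 (mod 6)), then not (n ≡ 0 (mod 3)).


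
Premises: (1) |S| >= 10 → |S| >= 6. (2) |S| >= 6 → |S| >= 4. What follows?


Hypothetical syllogism: from (P → Q) and (Q → R), infer (P → R).
Chain the two implications through the shared middle term '|S| >= 6'.

|S| >= 10 → |S| >= 4


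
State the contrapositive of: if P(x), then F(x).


The contrapositive of (P → Q) is (¬Q → ¬P); it is logically equivalent to the original.
Here P = 'P(x)' and Q = 'F(x)'.

If not (F(x)), then not (P(x)).


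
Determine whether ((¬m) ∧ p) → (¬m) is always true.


Build the truth table over {m, p}:
m | p | φ
---------
F | F | T
T | F | T
F | T | T
T | T | T
Every row evaluates to true.

Yes, it is a tautology.


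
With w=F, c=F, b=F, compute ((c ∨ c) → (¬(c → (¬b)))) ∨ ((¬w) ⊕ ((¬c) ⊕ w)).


Substitute w=F, c=F, b=F:
c ∨ c = F ∨ F = F
¬b = T
c → (¬b) = F → T = T
¬(c → (¬b)) = F
(c ∨ c) → (¬(c → (¬b))) = F → F = T
¬w = T
¬c = T
(¬c) ⊕ w = T ⊕ F = T
(¬w) ⊕ ((¬c) ⊕ w) = T ⊕ T = F
((c ∨ c) → (¬(c → (¬b)))) ∨ ((¬w) ⊕ ((¬c) ⊕ w)) = T ∨ F = T

T


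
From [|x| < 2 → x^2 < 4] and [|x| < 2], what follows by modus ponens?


Modus ponens: from (P → Q) and P, infer Q.
P = '|x| < 2' is asserted, and P → Q holds, so Q follows.

x^2 < 4.


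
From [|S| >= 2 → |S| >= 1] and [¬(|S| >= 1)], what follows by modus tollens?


Modus tollens: from (P → Q) and ¬Q, infer ¬P.
Q = '|S| >= 1' is denied; since P → Q, P must also fail.

Not (|S| >= 2).


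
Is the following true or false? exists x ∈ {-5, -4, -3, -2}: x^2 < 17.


Evaluate the predicate on each element: -5:False, -4:True, -3:True, -2:True.
Witness x = -4 satisfies the predicate.

True


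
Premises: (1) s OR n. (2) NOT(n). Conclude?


Disjunctive syllogism: from (P ∨ Q) and ¬P, infer Q.
One disjunct, 'n', is ruled out; the other must hold.

s


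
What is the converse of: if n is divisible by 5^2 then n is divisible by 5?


The converse of (P → Q) is (Q → P). It is not in general equivalent to the original.
Here P = 'n is divisible by 5^2' and Q = 'n is divisible by 5'.

If n is divisible by 5, then n is divisible by 5^2.


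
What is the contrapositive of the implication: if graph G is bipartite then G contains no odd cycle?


The contrapositive of (P → Q) is (¬Q → ¬P); it is logically equivalent to the original.
Here P = 'graph G is bipartite' and Q = 'G contains no odd cycle'.

If not (G contains no odd cycle), then not (graph G is bipartite).


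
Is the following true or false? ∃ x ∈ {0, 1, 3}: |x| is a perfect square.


Evaluate the predicate on each element: 0:T, 1:T, 3:F.
Witness x = 0 satisfies the predicate.

T


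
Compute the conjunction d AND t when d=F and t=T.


Conjunction is true only when both operands are true.
Substitute: d=F, t=T.
F AND T evaluates to F.

F


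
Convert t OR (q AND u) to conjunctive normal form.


Step 1: Distribute ∨ over ∧: t ∨ (q ∧ u) = (t ∨ q) ∧ (t ∨ u).

(t OR q) AND (t OR u)


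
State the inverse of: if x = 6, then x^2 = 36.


The inverse of (P → Q) is (¬P → ¬Q). It is equivalent to the converse, not to the original.
Here P = 'x = 6' and Q = 'x^2 = 36'.

If not (x = 6), then not (x^2 = 36).


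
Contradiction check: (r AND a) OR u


Truth table over {a, r, u}:
a | r | u | φ
-------------
F | F | F | F
T | F | F | F
F | T | F | F
T | T | F | T
F | F | T | T
T | F | T | T
F | T | T | T
T | T | T | T
Satisfying assignment at row 4: a=T, r=T, u=F gives T.

No, it is not a contradiction.
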